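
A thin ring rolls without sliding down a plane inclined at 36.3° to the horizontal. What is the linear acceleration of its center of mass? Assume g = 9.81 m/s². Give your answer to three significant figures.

Here I = MR², so the shape factor k = I/(MR²) = 1.
Newton's second law down the slope: Mg sinθ − f = Ma. The torque equation fR = Iα (with α = a/R) gives f = kMa.
Eliminating f: Mg sinθ = (1+k)Ma, so a = g sinθ/(1+k) = 9.81 × sin36.3° / 2 ≈ 2.90 m/s².

a ≈ 2.90 m/s²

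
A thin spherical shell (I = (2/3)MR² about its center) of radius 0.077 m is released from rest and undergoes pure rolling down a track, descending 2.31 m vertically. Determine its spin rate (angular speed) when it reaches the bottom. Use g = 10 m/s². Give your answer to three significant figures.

ω ≈ 68.4 rad/s

Here I = (2/3)MR², so the shape factor k = I/(MR²) = 2/3.
Pure rolling means v = ωR; then KE = ½Mv² + ½I(v/R)² = ½(1+k)Mv² = (5/6)Mv².
Energy conservation Mgh = ½(1+k)Mv² gives v = √(2gh/(1+k)) = √(2 × 10 × 2.31 / 1.667) = 5.265 m/s.
The angular speed follows from ω = v/R = 5.265/0.077 ≈ 68.4 rad/s.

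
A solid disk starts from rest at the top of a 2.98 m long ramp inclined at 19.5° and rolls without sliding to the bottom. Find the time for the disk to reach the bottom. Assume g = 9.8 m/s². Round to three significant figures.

t ≈ 1.65 s

The moment of inertia is (1/2)MR², giving k ≡ I/(MR²) = 0.5.
Translational: Mg sinθ − f = Ma. Rotational about the CM: fR = Iα = kMRa, so f = kMa.
Hence a = g sinθ/(1+k) = 9.8×sin19.5°/1.5 = 2.181 m/s².
Starting from rest, L = ½at², so t = √(2L/a) = √(2×2.98/2.181) ≈ 1.65 s.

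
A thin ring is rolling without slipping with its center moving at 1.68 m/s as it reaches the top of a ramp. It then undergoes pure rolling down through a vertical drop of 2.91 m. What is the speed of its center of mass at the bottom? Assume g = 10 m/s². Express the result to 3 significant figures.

v ≈ 5.65 m/s

For this body I = MR², i.e. k = I/(MR²) = 1.
The rolling condition ω = v/R makes the rotational term ½I(v/R)² = ½kMv², so KE_total = ½(1+k)Mv² = Mv².
Conserving energy between top and bottom: Mv² = Mv₀² + Mgh, hence v² = v₀² + 2gh/(1+k).
v = √(1.68² + 2×10×2.91/2) = √31.92 ≈ 5.65 m/s.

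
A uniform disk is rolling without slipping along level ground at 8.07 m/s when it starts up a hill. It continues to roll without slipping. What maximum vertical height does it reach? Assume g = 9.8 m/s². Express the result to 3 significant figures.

With I = (1/2)MR², the ratio k = I/(MR²) is 0.5.
Pure rolling means v = ωR; then KE = ½Mv² + ½I(v/R)² = ½(1+k)Mv² = (3/4)Mv².
At the top the kinetic energy is zero, so (3/4)Mv₀² = Mgh.
Thus h = (1+k)v₀²/(2g) = 1.5 × 8.07² / (2 × 9.8) ≈ 4.98 m.

h ≈ 4.98 m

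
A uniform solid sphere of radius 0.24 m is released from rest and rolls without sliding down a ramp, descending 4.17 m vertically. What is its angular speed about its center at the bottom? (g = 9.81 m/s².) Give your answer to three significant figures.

The moment of inertia is (2/5)MR², giving k ≡ I/(MR²) = 0.4.
The rolling condition ω = v/R makes the rotational term ½I(v/R)² = ½kMv², so KE_total = ½(1+k)Mv² = (7/10)Mv².
Energy conservation Mgh = ½(1+k)Mv² gives v = √(2gh/(1+k)) = √(2 × 9.81 × 4.17 / 1.4) = 7.645 m/s.
Then ω = v/R = 7.645 / 0.24 ≈ 31.9 rad/s.

ω ≈ 31.9 rad/s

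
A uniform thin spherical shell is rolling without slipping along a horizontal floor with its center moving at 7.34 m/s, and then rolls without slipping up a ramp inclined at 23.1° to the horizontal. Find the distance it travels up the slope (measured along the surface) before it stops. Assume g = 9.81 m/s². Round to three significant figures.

With I = (2/3)MR², the ratio k = I/(MR²) is 2/3.
Since it rolls without slipping, ω = v/R and KE = ½Mv² + ½Iω² = ½(1+k)Mv² = (5/6)Mv².
Setting this equal to Mgh gives the vertical rise h = (1+k)v₀²/(2g) = 1.667×7.34²/(2×9.81) = 4.577 m.
Along the incline, d = h/sinθ = 4.577/sin23.1° ≈ 11.7 m.

d ≈ 11.7 m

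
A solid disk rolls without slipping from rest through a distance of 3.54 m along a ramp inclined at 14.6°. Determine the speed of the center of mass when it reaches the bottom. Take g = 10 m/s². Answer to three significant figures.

The moment of inertia is (1/2)MR², giving k ≡ I/(MR²) = 0.5.
Since it rolls without slipping, ω = v/R and KE = ½Mv² + ½Iω² = ½(1+k)Mv² = (3/4)Mv².
The vertical drop is h = L sinθ = 3.54 × sin14.6° = 0.8923 m.
Energy conservation: Mgh = (3/4)Mv², so v = √(2gh/(1+k)) = √(2 × 10 × 0.8923 / 1.5) ≈ 3.45 m/s.

v ≈ 3.45 m/s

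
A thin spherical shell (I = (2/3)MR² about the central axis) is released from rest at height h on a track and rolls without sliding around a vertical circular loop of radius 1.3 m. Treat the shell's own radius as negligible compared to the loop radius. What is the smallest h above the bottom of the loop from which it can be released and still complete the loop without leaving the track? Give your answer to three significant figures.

Here I = (2/3)MR², so the shape factor k = I/(MR²) = 2/3.
At the top of the loop, the minimum-contact condition is Mg = Mv_top²/r, so v_top² = gr.
With ω = v/R, the kinetic energy at speed v is ½(1+k)Mv² = (5/6)Mv².
Energy conservation from release (height h) to the top (height 2r): Mgh = Mg(2r) + (5/6)M·gr.
Thus h_min = 2r + (1+k)r/2 = r(2 + 1.667/2) = 1.3 × 2.833 ≈ 3.68 m.

h_min ≈ 3.68 m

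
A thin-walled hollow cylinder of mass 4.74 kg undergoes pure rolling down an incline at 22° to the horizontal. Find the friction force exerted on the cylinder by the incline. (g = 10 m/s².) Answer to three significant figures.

f ≈ 8.88 N

For this body I = MR², i.e. k = I/(MR²) = 1.
Along the incline Mg sinθ − f = Ma, and torque about the center fR = Iα = kMR²(a/R) gives f = kMa.
Combining, a = g sinθ/(1+k) and f = kMa = kMg sinθ/(1+k).
f = 1 × 4.74 × 10 × sin22° / 2 ≈ 8.88 N.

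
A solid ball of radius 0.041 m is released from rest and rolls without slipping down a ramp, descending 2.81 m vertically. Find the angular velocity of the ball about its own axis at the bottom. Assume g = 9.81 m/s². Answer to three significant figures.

For this body I = (2/5)MR², i.e. k = I/(MR²) = 0.4.
Rolling without slipping gives ω = v/R, so the total kinetic energy is ½Mv² + ½Iω² = ½(1+k)Mv² = (7/10)Mv².
Energy conservation Mgh = ½(1+k)Mv² gives v = √(2gh/(1+k)) = √(2 × 9.81 × 2.81 / 1.4) = 6.275 m/s.
The angular speed follows from ω = v/R = 6.275/0.041 ≈ 153 rad/s.

ω ≈ 153 rad/s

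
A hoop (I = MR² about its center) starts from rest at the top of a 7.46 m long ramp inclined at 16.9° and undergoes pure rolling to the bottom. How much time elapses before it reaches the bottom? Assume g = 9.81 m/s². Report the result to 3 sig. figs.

With I = MR², the ratio k = I/(MR²) is 1.
Along the incline Mg sinθ − f = Ma, and torque about the center fR = Iα = kMR²(a/R) gives f = kMa.
Hence a = g sinθ/(1+k) = 9.81×sin16.9°/2 = 1.426 m/s².
With constant a from rest, t = √(2L/a) = √(2·7.46/1.426) ≈ 3.23 s.

t ≈ 3.23 s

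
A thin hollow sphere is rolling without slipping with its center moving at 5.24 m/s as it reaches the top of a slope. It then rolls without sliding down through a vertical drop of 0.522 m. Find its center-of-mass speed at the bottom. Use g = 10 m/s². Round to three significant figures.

v ≈ 5.81 m/s

The moment of inertia is (2/3)MR², giving k ≡ I/(MR²) = 2/3.
Pure rolling means v = ωR; then KE = ½Mv² + ½I(v/R)² = ½(1+k)Mv² = (5/6)Mv².
Conserving energy between top and bottom: (5/6)Mv² = (5/6)Mv₀² + Mgh, hence v² = v₀² + 2gh/(1+k).
v = √(5.24² + 2×10×0.522/1.667) = √33.72 ≈ 5.81 m/s.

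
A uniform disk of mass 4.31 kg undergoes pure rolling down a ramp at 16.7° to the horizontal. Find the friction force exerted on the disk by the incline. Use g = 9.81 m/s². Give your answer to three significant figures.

With I = (1/2)MR², the ratio k = I/(MR²) is 0.5.
Translational: Mg sinθ − f = Ma. Rotational about the CM: fR = Iα = kMRa, so f = kMa.
Combining, a = g sinθ/(1+k) and f = kMa = kMg sinθ/(1+k).
f = 0.5 × 4.31 × 9.81 × sin16.7° / 1.5 ≈ 4.05 N.

f ≈ 4.05 N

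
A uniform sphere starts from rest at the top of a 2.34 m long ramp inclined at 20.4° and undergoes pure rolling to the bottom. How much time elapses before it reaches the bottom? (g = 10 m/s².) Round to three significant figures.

t ≈ 1.37 s

The moment of inertia is (2/5)MR², giving k ≡ I/(MR²) = 0.4.
Newton's second law down the slope: Mg sinθ − f = Ma. The torque equation fR = Iα (with α = a/R) gives f = kMa.
Hence a = g sinθ/(1+k) = 10×sin20.4°/1.4 = 2.49 m/s².
With constant a from rest, t = √(2L/a) = √(2·2.34/2.49) ≈ 1.37 s.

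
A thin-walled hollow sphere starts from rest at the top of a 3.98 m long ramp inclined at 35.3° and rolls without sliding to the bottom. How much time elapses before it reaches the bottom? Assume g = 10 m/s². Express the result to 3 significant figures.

For this body I = (2/3)MR², i.e. k = I/(MR²) = 2/3.
Translational: Mg sinθ − f = Ma. Rotational about the CM: fR = Iα = kMRa, so f = kMa.
Hence a = g sinθ/(1+k) = 10×sin35.3°/1.667 = 3.467 m/s².
With constant a from rest, t = √(2L/a) = √(2·3.98/3.467) ≈ 1.52 s.

t ≈ 1.52 s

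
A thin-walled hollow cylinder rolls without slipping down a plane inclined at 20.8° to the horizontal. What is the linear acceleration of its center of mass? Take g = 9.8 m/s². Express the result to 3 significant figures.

a ≈ 1.74 m/s²

The moment of inertia is MR², giving k ≡ I/(MR²) = 1.
Along the incline Mg sinθ − f = Ma, and torque about the center fR = Iα = kMR²(a/R) gives f = kMa.
Eliminating f: Mg sinθ = (1+k)Ma, so a = g sinθ/(1+k) = 9.8 × sin20.8° / 2 ≈ 1.74 m/s².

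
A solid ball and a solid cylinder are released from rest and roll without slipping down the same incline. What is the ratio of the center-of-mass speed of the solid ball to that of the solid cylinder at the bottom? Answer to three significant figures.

Each satisfies Mgh = ½(1+k)Mv² with k = I/(MR²), so v ∝ 1/√(1+k).
For the solid ball k = 0.4; for the solid cylinder k = 0.5.
v₁/v₂ = √((1+k₂)/(1+k₁)) = √(1.5/1.4) ≈ 1.04.

v_ratio ≈ 1.04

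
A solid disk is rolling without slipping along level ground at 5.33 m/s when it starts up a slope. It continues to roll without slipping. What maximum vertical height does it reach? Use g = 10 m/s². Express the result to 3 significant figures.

h ≈ 2.13 m

The moment of inertia is (1/2)MR², giving k ≡ I/(MR²) = 0.5.
The rolling condition ω = v/R makes the rotational term ½I(v/R)² = ½kMv², so KE_total = ½(1+k)Mv² = (3/4)Mv².
At the top the kinetic energy is zero, so (3/4)Mv₀² = Mgh.
Thus h = (1+k)v₀²/(2g) = 1.5 × 5.33² / (2 × 10) ≈ 2.13 m.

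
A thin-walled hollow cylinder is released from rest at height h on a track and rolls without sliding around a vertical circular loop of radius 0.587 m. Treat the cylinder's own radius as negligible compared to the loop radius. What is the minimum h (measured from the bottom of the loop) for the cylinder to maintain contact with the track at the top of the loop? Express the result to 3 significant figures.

For this body I = MR², i.e. k = I/(MR²) = 1.
At the top of the loop, the minimum-contact condition is Mg = Mv_top²/r, so v_top² = gr.
With ω = v/R, the kinetic energy at speed v is ½(1+k)Mv² = Mv².
Energy conservation from release (height h) to the top (height 2r): Mgh = Mg(2r) + M·gr.
Thus h_min = 2r + (1+k)r/2 = r(2 + 2/2) = 0.587 × 3 ≈ 1.76 m.

h_min ≈ 1.76 m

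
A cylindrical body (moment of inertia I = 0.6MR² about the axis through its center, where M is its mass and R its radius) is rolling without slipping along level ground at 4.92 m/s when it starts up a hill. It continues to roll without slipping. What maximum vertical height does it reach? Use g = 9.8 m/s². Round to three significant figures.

h ≈ 1.98 m

Here I = 0.6MR², so the shape factor k = I/(MR²) = 0.6.
Rolling without slipping gives ω = v/R, so the total kinetic energy is ½Mv² + ½Iω² = ½(1+k)Mv² = (4/5)Mv².
At the top the kinetic energy is zero, so (4/5)Mv₀² = Mgh.
Thus h = (1+k)v₀²/(2g) = 1.6 × 4.92² / (2 × 9.8) ≈ 1.98 m.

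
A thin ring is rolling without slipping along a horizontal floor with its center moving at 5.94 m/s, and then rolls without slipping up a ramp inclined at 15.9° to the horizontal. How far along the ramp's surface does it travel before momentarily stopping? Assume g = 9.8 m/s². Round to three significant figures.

For this body I = MR², i.e. k = I/(MR²) = 1.
Rolling without slipping gives ω = v/R, so the total kinetic energy is ½Mv² + ½Iω² = ½(1+k)Mv² = Mv².
Setting this equal to Mgh gives the vertical rise h = (1+k)v₀²/(2g) = 2×5.94²/(2×9.8) = 3.6 m.
The distance along the slope is d = h/sinθ = 3.6/sin15.9° ≈ 13.1 m.

d ≈ 13.1 m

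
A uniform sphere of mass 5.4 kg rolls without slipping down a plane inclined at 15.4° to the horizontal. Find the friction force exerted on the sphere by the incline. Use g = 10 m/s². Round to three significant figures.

Here I = (2/5)MR², so the shape factor k = I/(MR²) = 0.4.
Translational: Mg sinθ − f = Ma. Rotational about the CM: fR = Iα = kMRa, so f = kMa.
Combining, a = g sinθ/(1+k) and f = kMa = kMg sinθ/(1+k).
f = 0.4 × 5.4 × 10 × sin15.4° / 1.4 ≈ 4.10 N.

f ≈ 4.10 N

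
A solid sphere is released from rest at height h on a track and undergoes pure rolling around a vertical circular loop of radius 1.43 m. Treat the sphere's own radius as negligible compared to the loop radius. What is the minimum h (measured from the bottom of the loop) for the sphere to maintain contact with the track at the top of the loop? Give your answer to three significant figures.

h_min ≈ 3.86 m

The moment of inertia is (2/5)MR², giving k ≡ I/(MR²) = 0.4.
At the top of the loop, the minimum-contact condition is Mg = Mv_top²/r, so v_top² = gr.
With ω = v/R, the kinetic energy at speed v is ½(1+k)Mv² = (7/10)Mv².
Energy conservation from release (height h) to the top (height 2r): Mgh = Mg(2r) + (7/10)M·gr.
Thus h_min = 2r + (1+k)r/2 = r(2 + 1.4/2) = 1.43 × 2.7 ≈ 3.86 m.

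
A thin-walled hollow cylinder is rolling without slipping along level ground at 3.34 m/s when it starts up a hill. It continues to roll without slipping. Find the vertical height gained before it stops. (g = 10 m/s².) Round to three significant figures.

For this body I = MR², i.e. k = I/(MR²) = 1.
Pure rolling means v = ωR; then KE = ½Mv² + ½I(v/R)² = ½(1+k)Mv² = Mv².
All of this converts to potential energy at the highest point: Mv₀² = Mgh.
Thus h = (1+k)v₀²/(2g) = 2 × 3.34² / (2 × 10) ≈ 1.12 m.

h ≈ 1.12 m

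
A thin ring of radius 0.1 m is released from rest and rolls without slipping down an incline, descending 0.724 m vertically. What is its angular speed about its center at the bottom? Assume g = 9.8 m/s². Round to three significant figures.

With I = MR², the ratio k = I/(MR²) is 1.
Pure rolling means v = ωR; then KE = ½Mv² + ½I(v/R)² = ½(1+k)Mv² = Mv².
Energy conservation Mgh = ½(1+k)Mv² gives v = √(2gh/(1+k)) = √(2 × 9.8 × 0.724 / 2) = 2.664 m/s.
The angular speed follows from ω = v/R = 2.664/0.1 ≈ 26.6 rad/s.

ω ≈ 26.6 rad/s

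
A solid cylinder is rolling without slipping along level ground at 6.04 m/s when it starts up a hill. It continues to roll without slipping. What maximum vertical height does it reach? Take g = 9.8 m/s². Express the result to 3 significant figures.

h ≈ 2.79 m

The moment of inertia is (1/2)MR², giving k ≡ I/(MR²) = 0.5.
Rolling without slipping gives ω = v/R, so the total kinetic energy is ½Mv² + ½Iω² = ½(1+k)Mv² = (3/4)Mv².
At the top the kinetic energy is zero, so (3/4)Mv₀² = Mgh.
Thus h = (1+k)v₀²/(2g) = 1.5 × 6.04² / (2 × 9.8) ≈ 2.79 m.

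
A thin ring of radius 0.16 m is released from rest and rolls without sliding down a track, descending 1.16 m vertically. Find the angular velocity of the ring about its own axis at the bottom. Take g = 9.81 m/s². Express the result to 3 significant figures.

With I = MR², the ratio k = I/(MR²) is 1.
The rolling condition ω = v/R makes the rotational term ½I(v/R)² = ½kMv², so KE_total = ½(1+k)Mv² = Mv².
Energy conservation Mgh = ½(1+k)Mv² gives v = √(2gh/(1+k)) = √(2 × 9.81 × 1.16 / 2) = 3.373 m/s.
The angular speed follows from ω = v/R = 3.373/0.16 ≈ 21.1 rad/s.

ω ≈ 21.1 rad/s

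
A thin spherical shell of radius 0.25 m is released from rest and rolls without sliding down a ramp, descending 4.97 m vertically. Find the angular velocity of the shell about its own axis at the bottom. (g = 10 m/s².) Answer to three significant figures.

Here I = (2/3)MR², so the shape factor k = I/(MR²) = 2/3.
Rolling without slipping gives ω = v/R, so the total kinetic energy is ½Mv² + ½Iω² = ½(1+k)Mv² = (5/6)Mv².
Energy conservation Mgh = ½(1+k)Mv² gives v = √(2gh/(1+k)) = √(2 × 10 × 4.97 / 1.667) = 7.723 m/s.
Then ω = v/R = 7.723 / 0.25 ≈ 30.9 rad/s.

ω ≈ 30.9 rad/s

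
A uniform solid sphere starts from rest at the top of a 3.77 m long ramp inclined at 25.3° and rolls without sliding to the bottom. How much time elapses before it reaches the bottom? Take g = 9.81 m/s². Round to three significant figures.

The moment of inertia is (2/5)MR², giving k ≡ I/(MR²) = 0.4.
Newton's second law down the slope: Mg sinθ − f = Ma. The torque equation fR = Iα (with α = a/R) gives f = kMa.
Hence a = g sinθ/(1+k) = 9.81×sin25.3°/1.4 = 2.995 m/s².
With constant a from rest, t = √(2L/a) = √(2·3.77/2.995) ≈ 1.59 s.

t ≈ 1.59 s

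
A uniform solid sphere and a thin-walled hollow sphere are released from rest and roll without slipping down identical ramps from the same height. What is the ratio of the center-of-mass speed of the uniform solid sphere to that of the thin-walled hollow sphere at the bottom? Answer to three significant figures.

v_ratio ≈ 1.09

Each satisfies Mgh = ½(1+k)Mv² with k = I/(MR²), so v ∝ 1/√(1+k).
For the uniform solid sphere k = 0.4; for the thin-walled hollow sphere k = 2/3.
v₁/v₂ = √((1+k₂)/(1+k₁)) = √(1.667/1.4) ≈ 1.09.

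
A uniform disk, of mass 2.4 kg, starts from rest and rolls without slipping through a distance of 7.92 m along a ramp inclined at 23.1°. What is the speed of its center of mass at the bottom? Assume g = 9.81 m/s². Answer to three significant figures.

For this body I = (1/2)MR², i.e. k = I/(MR²) = 0.5.
The rolling condition ω = v/R makes the rotational term ½I(v/R)² = ½kMv², so KE_total = ½(1+k)Mv² = (3/4)Mv².
The vertical drop is h = L sinθ = 7.92 × sin23.1° = 3.107 m.
Energy conservation: Mgh = (3/4)Mv², so v = √(2gh/(1+k)) = √(2 × 9.81 × 3.107 / 1.5) ≈ 6.38 m/s.

v ≈ 6.38 m/s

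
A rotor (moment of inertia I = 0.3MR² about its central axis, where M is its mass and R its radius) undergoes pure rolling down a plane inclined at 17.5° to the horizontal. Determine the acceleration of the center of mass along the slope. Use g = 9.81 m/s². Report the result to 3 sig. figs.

The moment of inertia is 0.3MR², giving k ≡ I/(MR²) = 0.3.
Newton's second law down the slope: Mg sinθ − f = Ma. The torque equation fR = Iα (with α = a/R) gives f = kMa.
Eliminating f: Mg sinθ = (1+k)Ma, so a = g sinθ/(1+k) = 9.81 × sin17.5° / 1.3 ≈ 2.27 m/s².

a ≈ 2.27 m/s²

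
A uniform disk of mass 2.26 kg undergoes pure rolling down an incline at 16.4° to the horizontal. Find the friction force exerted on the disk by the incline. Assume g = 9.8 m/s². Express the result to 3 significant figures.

f ≈ 2.08 N

Here I = (1/2)MR², so the shape factor k = I/(MR²) = 0.5.
Along the incline Mg sinθ − f = Ma, and torque about the center fR = Iα = kMR²(a/R) gives f = kMa.
Combining, a = g sinθ/(1+k) and f = kMa = kMg sinθ/(1+k).
f = 0.5 × 2.26 × 9.8 × sin16.4° / 1.5 ≈ 2.08 N.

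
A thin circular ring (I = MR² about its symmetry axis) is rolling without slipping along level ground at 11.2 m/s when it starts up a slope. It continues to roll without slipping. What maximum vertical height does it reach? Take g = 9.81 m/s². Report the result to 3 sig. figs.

h ≈ 12.8 m

With I = MR², the ratio k = I/(MR²) is 1.
Pure rolling means v = ωR; then KE = ½Mv² + ½I(v/R)² = ½(1+k)Mv² = Mv².
All of this converts to potential energy at the highest point: Mv₀² = Mgh.
Thus h = (1+k)v₀²/(2g) = 2 × 11.2² / (2 × 9.81) ≈ 12.8 m.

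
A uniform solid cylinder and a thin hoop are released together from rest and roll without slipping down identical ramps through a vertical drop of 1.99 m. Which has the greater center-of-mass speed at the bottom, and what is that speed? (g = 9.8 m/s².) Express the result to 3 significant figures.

the uniform solid cylinder, at v ≈ 5.10 m/s

For rolling without slipping, Mgh = ½(1+k)Mv² where k = I/(MR²), so v = √(2gh/(1+k)).
Uniform solid cylinder: k = 0.5, giving v = √(2×9.8×1.99/1.5) = 5.099 m/s.
Thin hoop: k = 1, giving v = √(2×9.8×1.99/2) = 4.416 m/s.
The smaller k wins: the uniform solid cylinder, at ≈ 5.10 m/s.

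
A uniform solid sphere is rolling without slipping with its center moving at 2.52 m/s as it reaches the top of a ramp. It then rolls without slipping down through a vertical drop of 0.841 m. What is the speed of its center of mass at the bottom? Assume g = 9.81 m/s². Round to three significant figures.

v ≈ 4.26 m/s

For this body I = (2/5)MR², i.e. k = I/(MR²) = 0.4.
Rolling without slipping gives ω = v/R, so the total kinetic energy is ½Mv² + ½Iω² = ½(1+k)Mv² = (7/10)Mv².
Conserving energy between top and bottom: (7/10)Mv² = (7/10)Mv₀² + Mgh, hence v² = v₀² + 2gh/(1+k).
v = √(2.52² + 2×9.81×0.841/1.4) = √18.14 ≈ 4.26 m/s.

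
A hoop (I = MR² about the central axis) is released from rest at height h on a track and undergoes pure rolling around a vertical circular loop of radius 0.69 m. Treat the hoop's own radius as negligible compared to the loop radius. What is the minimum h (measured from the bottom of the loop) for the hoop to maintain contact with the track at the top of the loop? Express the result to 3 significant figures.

The moment of inertia is MR², giving k ≡ I/(MR²) = 1.
At the top of the loop, the minimum-contact condition is Mg = Mv_top²/r, so v_top² = gr.
With ω = v/R, the kinetic energy at speed v is ½(1+k)Mv² = Mv².
Energy conservation from release (height h) to the top (height 2r): Mgh = Mg(2r) + M·gr.
Thus h_min = 2r + (1+k)r/2 = r(2 + 2/2) = 0.69 × 3 ≈ 2.07 m.

h_min ≈ 2.07 m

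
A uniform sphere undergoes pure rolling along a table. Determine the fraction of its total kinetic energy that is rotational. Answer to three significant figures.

With I = (2/5)MR², the ratio k = I/(MR²) is 0.4.
With ω = v/R, KE_trans = ½Mv² and KE_rot = ½Iω² = ½kMv², so KE_total = ½(1+k)Mv².
The rotational fraction is therefore k/(1+k) = 0.4/1.4 ≈ 0.286.

fraction ≈ 0.286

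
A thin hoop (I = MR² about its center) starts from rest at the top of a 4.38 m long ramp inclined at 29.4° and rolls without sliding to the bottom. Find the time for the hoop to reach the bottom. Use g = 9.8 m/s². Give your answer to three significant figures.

t ≈ 1.91 s

The moment of inertia is MR², giving k ≡ I/(MR²) = 1.
Translational: Mg sinθ − f = Ma. Rotational about the CM: fR = Iα = kMRa, so f = kMa.
Hence a = g sinθ/(1+k) = 9.8×sin29.4°/2 = 2.405 m/s².
Starting from rest, L = ½at², so t = √(2L/a) = √(2×4.38/2.405) ≈ 1.91 s.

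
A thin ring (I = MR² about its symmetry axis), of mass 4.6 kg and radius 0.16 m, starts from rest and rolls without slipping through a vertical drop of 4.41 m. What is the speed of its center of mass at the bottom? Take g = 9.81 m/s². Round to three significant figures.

v ≈ 6.58 m/s

The moment of inertia is MR², giving k ≡ I/(MR²) = 1.
Pure rolling means v = ωR; then KE = ½Mv² + ½I(v/R)² = ½(1+k)Mv² = Mv².
Energy conservation: Mgh = Mv², so v = √(2gh/(1+k)) = √(2 × 9.81 × 4.41 / 2) ≈ 6.58 m/s.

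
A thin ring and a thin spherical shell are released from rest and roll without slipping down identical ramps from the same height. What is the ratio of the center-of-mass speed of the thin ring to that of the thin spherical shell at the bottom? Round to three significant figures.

Each satisfies Mgh = ½(1+k)Mv² with k = I/(MR²), so v ∝ 1/√(1+k).
For the thin ring k = 1; for the thin spherical shell k = 2/3.
v₁/v₂ = √((1+k₂)/(1+k₁)) = √(1.667/2) ≈ 0.913.

v_ratio ≈ 0.913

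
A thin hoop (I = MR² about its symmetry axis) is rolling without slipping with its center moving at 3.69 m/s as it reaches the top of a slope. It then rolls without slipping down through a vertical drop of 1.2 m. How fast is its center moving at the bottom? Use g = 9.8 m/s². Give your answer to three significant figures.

For this body I = MR², i.e. k = I/(MR²) = 1.
Rolling without slipping gives ω = v/R, so the total kinetic energy is ½Mv² + ½Iω² = ½(1+k)Mv² = Mv².
Conserving energy between top and bottom: Mv² = Mv₀² + Mgh, hence v² = v₀² + 2gh/(1+k).
v = √(3.69² + 2×9.8×1.2/2) = √25.38 ≈ 5.04 m/s.

v ≈ 5.04 m/s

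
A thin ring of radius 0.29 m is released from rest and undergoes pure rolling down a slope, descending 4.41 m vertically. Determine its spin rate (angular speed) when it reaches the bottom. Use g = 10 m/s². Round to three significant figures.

ω ≈ 22.9 rad/s

With I = MR², the ratio k = I/(MR²) is 1.
Rolling without slipping gives ω = v/R, so the total kinetic energy is ½Mv² + ½Iω² = ½(1+k)Mv² = Mv².
Energy conservation Mgh = ½(1+k)Mv² gives v = √(2gh/(1+k)) = √(2 × 10 × 4.41 / 2) = 6.641 m/s.
The angular speed follows from ω = v/R = 6.641/0.29 ≈ 22.9 rad/s.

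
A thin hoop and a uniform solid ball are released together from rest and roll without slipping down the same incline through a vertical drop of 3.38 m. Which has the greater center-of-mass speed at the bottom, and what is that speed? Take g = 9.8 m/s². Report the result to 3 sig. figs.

For rolling without slipping, Mgh = ½(1+k)Mv² where k = I/(MR²), so v = √(2gh/(1+k)).
Thin hoop: k = 1, giving v = √(2×9.8×3.38/2) = 5.755 m/s.
Uniform solid ball: k = 0.4, giving v = √(2×9.8×3.38/1.4) = 6.879 m/s.
The smaller k wins: the uniform solid ball, at ≈ 6.88 m/s.

the uniform solid ball, at v ≈ 6.88 m/s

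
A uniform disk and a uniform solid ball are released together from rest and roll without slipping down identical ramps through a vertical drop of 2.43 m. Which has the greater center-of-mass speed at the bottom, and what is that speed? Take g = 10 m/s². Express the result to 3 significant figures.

For rolling without slipping, Mgh = ½(1+k)Mv² where k = I/(MR²), so v = √(2gh/(1+k)).
Uniform disk: k = 0.5, giving v = √(2×10×2.43/1.5) = 5.692 m/s.
Uniform solid ball: k = 0.4, giving v = √(2×10×2.43/1.4) = 5.892 m/s.
The smaller k wins: the uniform solid ball, at ≈ 5.89 m/s.

the uniform solid ball, at v ≈ 5.89 m/s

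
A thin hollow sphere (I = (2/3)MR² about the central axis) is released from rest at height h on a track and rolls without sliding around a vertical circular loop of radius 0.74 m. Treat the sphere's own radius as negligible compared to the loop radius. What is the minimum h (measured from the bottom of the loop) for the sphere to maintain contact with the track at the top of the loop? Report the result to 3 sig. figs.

h_min ≈ 2.10 m

For this body I = (2/3)MR², i.e. k = I/(MR²) = 2/3.
At the top of the loop, the minimum-contact condition is Mg = Mv_top²/r, so v_top² = gr.
With ω = v/R, the kinetic energy at speed v is ½(1+k)Mv² = (5/6)Mv².
Energy conservation from release (height h) to the top (height 2r): Mgh = Mg(2r) + (5/6)M·gr.
Thus h_min = 2r + (1+k)r/2 = r(2 + 1.667/2) = 0.74 × 2.833 ≈ 2.10 m.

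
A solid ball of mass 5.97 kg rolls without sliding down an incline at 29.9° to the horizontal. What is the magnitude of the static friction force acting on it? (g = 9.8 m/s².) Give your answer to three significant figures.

f ≈ 8.33 N

Here I = (2/5)MR², so the shape factor k = I/(MR²) = 0.4.
Newton's second law down the slope: Mg sinθ − f = Ma. The torque equation fR = Iα (with α = a/R) gives f = kMa.
Combining, a = g sinθ/(1+k) and f = kMa = kMg sinθ/(1+k).
f = 0.4 × 5.97 × 9.8 × sin29.9° / 1.4 ≈ 8.33 N.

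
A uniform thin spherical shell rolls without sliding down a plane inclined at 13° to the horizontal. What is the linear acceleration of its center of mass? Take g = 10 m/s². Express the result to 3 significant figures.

For this body I = (2/3)MR², i.e. k = I/(MR²) = 2/3.
Translational: Mg sinθ − f = Ma. Rotational about the CM: fR = Iα = kMRa, so f = kMa.
Eliminating f: Mg sinθ = (1+k)Ma, so a = g sinθ/(1+k) = 10 × sin13° / 1.667 ≈ 1.35 m/s².

a ≈ 1.35 m/s²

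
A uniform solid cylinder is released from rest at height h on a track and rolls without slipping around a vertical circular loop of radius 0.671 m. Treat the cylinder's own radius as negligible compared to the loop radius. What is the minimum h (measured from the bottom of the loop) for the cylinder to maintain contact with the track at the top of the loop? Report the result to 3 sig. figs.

Here I = (1/2)MR², so the shape factor k = I/(MR²) = 0.5.
At the top, contact is just lost when gravity alone supplies the centripetal force: Mg = Mv_top²/r, i.e. v_top² = gr.
With ω = v/R, the kinetic energy at speed v is ½(1+k)Mv² = (3/4)Mv².
Energy conservation from release (height h) to the top (height 2r): Mgh = Mg(2r) + (3/4)M·gr.
Thus h_min = 2r + (1+k)r/2 = r(2 + 1.5/2) = 0.671 × 2.75 ≈ 1.85 m.

h_min ≈ 1.85 m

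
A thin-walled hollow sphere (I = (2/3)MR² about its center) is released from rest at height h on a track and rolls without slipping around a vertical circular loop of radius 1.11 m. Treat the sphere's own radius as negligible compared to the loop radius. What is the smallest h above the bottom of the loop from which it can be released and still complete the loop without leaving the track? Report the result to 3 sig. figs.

The moment of inertia is (2/3)MR², giving k ≡ I/(MR²) = 2/3.
At the top of the loop, the minimum-contact condition is Mg = Mv_top²/r, so v_top² = gr.
With ω = v/R, the kinetic energy at speed v is ½(1+k)Mv² = (5/6)Mv².
Energy conservation from release (height h) to the top (height 2r): Mgh = Mg(2r) + (5/6)M·gr.
Thus h_min = 2r + (1+k)r/2 = r(2 + 1.667/2) = 1.11 × 2.833 ≈ 3.15 m.

h_min ≈ 3.15 m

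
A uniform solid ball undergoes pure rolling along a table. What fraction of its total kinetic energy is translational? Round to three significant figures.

fraction ≈ 0.714

With I = (2/5)MR², the ratio k = I/(MR²) is 0.4.
With ω = v/R, KE_trans = ½Mv² and KE_rot = ½Iω² = ½kMv², so KE_total = ½(1+k)Mv².
The translational fraction is therefore 1/(1+k) = 1/1.4 ≈ 0.714.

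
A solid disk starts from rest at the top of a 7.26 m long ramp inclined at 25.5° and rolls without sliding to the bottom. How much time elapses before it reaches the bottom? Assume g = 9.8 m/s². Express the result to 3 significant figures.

t ≈ 2.27 s

For this body I = (1/2)MR², i.e. k = I/(MR²) = 0.5.
Along the incline Mg sinθ − f = Ma, and torque about the center fR = Iα = kMR²(a/R) gives f = kMa.
Hence a = g sinθ/(1+k) = 9.8×sin25.5°/1.5 = 2.813 m/s².
Starting from rest, L = ½at², so t = √(2L/a) = √(2×7.26/2.813) ≈ 2.27 s.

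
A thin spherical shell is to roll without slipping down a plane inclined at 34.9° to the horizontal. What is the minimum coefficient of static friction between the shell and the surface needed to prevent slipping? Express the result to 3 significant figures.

μ_min ≈ 0.279

The moment of inertia is (2/3)MR², giving k ≡ I/(MR²) = 2/3.
Newton's second law down the slope: Mg sinθ − f = Ma. The torque equation fR = Iα (with α = a/R) gives f = kMa.
These give a = g sinθ/(1+k) and the required friction f = kMg sinθ/(1+k).
The normal force is N = Mg cosθ, so μ_min = f/N = k tanθ/(1+k).
μ_min = (2/3) × tan34.9° / 1.667 ≈ 0.279.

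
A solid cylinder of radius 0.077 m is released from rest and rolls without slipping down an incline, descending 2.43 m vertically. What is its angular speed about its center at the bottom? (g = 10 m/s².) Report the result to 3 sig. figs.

ω ≈ 73.9 rad/s

For this body I = (1/2)MR², i.e. k = I/(MR²) = 0.5.
The rolling condition ω = v/R makes the rotational term ½I(v/R)² = ½kMv², so KE_total = ½(1+k)Mv² = (3/4)Mv².
Energy conservation Mgh = ½(1+k)Mv² gives v = √(2gh/(1+k)) = √(2 × 10 × 2.43 / 1.5) = 5.692 m/s.
The angular speed follows from ω = v/R = 5.692/0.077 ≈ 73.9 rad/s.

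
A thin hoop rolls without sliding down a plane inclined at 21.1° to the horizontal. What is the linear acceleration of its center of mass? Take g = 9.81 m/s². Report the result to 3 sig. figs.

For this body I = MR², i.e. k = I/(MR²) = 1.
Newton's second law down the slope: Mg sinθ − f = Ma. The torque equation fR = Iα (with α = a/R) gives f = kMa.
Eliminating f: Mg sinθ = (1+k)Ma, so a = g sinθ/(1+k) = 9.81 × sin21.1° / 2 ≈ 1.77 m/s².

a ≈ 1.77 m/s²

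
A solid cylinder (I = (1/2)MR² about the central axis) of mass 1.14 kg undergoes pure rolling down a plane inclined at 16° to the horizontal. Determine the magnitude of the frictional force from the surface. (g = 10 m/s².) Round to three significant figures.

f ≈ 1.05 N

Here I = (1/2)MR², so the shape factor k = I/(MR²) = 0.5.
Translational: Mg sinθ − f = Ma. Rotational about the CM: fR = Iα = kMRa, so f = kMa.
Combining, a = g sinθ/(1+k) and f = kMa = kMg sinθ/(1+k).
f = 0.5 × 1.14 × 10 × sin16° / 1.5 ≈ 1.05 N.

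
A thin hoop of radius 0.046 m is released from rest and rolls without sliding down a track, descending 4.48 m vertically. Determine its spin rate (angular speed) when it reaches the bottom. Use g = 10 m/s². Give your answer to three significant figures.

Here I = MR², so the shape factor k = I/(MR²) = 1.
Rolling without slipping gives ω = v/R, so the total kinetic energy is ½Mv² + ½Iω² = ½(1+k)Mv² = Mv².
Energy conservation Mgh = ½(1+k)Mv² gives v = √(2gh/(1+k)) = √(2 × 10 × 4.48 / 2) = 6.693 m/s.
The angular speed follows from ω = v/R = 6.693/0.046 ≈ 146 rad/s.

ω ≈ 146 rad/s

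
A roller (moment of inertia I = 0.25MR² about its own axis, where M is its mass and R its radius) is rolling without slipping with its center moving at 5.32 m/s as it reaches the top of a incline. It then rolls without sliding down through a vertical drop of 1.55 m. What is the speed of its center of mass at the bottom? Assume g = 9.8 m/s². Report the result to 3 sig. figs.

v ≈ 7.25 m/s

Here I = 0.25MR², so the shape factor k = I/(MR²) = 0.25.
Pure rolling means v = ωR; then KE = ½Mv² + ½I(v/R)² = ½(1+k)Mv² = (5/8)Mv².
Energy conservation: (5/8)Mv₀² + Mgh = (5/8)Mv², so v² = v₀² + 2gh/(1+k).
v = √(5.32² + 2×9.8×1.55/1.25) = √52.61 ≈ 7.25 m/s.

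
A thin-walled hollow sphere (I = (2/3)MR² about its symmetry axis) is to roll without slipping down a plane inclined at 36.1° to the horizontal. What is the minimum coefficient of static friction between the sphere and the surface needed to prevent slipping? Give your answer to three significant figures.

Here I = (2/3)MR², so the shape factor k = I/(MR²) = 2/3.
Newton's second law down the slope: Mg sinθ − f = Ma. The torque equation fR = Iα (with α = a/R) gives f = kMa.
These give a = g sinθ/(1+k) and the required friction f = kMg sinθ/(1+k).
The normal force is N = Mg cosθ, so μ_min = f/N = k tanθ/(1+k).
μ_min = (2/3) × tan36.1° / 1.667 ≈ 0.292.

μ_min ≈ 0.292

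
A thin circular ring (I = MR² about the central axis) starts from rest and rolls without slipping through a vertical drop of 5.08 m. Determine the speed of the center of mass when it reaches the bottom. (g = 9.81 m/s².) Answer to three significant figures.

The moment of inertia is MR², giving k ≡ I/(MR²) = 1.
Since it rolls without slipping, ω = v/R and KE = ½Mv² + ½Iω² = ½(1+k)Mv² = Mv².
Setting Mgh = Mv² gives v = √(2gh/(1+k)) = √(2·9.81·5.08/2) ≈ 7.06 m/s.

v ≈ 7.06 m/s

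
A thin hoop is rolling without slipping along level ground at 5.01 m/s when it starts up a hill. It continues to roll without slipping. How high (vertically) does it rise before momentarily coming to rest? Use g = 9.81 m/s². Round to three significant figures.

With I = MR², the ratio k = I/(MR²) is 1.
Pure rolling means v = ωR; then KE = ½Mv² + ½I(v/R)² = ½(1+k)Mv² = Mv².
At the top the kinetic energy is zero, so Mv₀² = Mgh.
Thus h = (1+k)v₀²/(2g) = 2 × 5.01² / (2 × 9.81) ≈ 2.56 m.

h ≈ 2.56 m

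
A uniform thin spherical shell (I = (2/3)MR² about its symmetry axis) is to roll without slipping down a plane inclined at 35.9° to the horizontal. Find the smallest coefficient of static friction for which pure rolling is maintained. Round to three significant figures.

μ_min ≈ 0.290

Here I = (2/3)MR², so the shape factor k = I/(MR²) = 2/3.
Along the incline Mg sinθ − f = Ma, and torque about the center fR = Iα = kMR²(a/R) gives f = kMa.
These give a = g sinθ/(1+k) and the required friction f = kMg sinθ/(1+k).
With N = Mg cosθ, the no-slip condition f ≤ μN gives μ_min = f/N = k tanθ/(1+k).
μ_min = (2/3) × tan35.9° / 1.667 ≈ 0.290.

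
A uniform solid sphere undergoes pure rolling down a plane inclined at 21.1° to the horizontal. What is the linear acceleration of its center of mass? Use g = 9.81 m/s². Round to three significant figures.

With I = (2/5)MR², the ratio k = I/(MR²) is 0.4.
Translational: Mg sinθ − f = Ma. Rotational about the CM: fR = Iα = kMRa, so f = kMa.
Eliminating f: Mg sinθ = (1+k)Ma, so a = g sinθ/(1+k) = 9.81 × sin21.1° / 1.4 ≈ 2.52 m/s².

a ≈ 2.52 m/s²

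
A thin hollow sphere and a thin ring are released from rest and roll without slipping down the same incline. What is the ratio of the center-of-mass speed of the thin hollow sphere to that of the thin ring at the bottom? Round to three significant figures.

Each satisfies Mgh = ½(1+k)Mv² with k = I/(MR²), so v ∝ 1/√(1+k).
For the thin hollow sphere k = 2/3; for the thin ring k = 1.
v₁/v₂ = √((1+k₂)/(1+k₁)) = √(2/1.667) ≈ 1.10.

v_ratio ≈ 1.10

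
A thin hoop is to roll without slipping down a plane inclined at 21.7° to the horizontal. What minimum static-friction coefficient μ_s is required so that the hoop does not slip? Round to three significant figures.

With I = MR², the ratio k = I/(MR²) is 1.
Newton's second law down the slope: Mg sinθ − f = Ma. The torque equation fR = Iα (with α = a/R) gives f = kMa.
These give a = g sinθ/(1+k) and the required friction f = kMg sinθ/(1+k).
With N = Mg cosθ, the no-slip condition f ≤ μN gives μ_min = f/N = k tanθ/(1+k).
μ_min = 1 × tan21.7° / 2 ≈ 0.199.

μ_min ≈ 0.199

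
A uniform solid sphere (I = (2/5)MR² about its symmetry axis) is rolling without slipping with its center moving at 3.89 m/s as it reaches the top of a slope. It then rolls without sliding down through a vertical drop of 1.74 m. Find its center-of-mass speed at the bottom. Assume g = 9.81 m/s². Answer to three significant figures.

With I = (2/5)MR², the ratio k = I/(MR²) is 0.4.
Since it rolls without slipping, ω = v/R and KE = ½Mv² + ½Iω² = ½(1+k)Mv² = (7/10)Mv².
Energy conservation: (7/10)Mv₀² + Mgh = (7/10)Mv², so v² = v₀² + 2gh/(1+k).
v = √(3.89² + 2×9.81×1.74/1.4) = √39.52 ≈ 6.29 m/s.

v ≈ 6.29 m/s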